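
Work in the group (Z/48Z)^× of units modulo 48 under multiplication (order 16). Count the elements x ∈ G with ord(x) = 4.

8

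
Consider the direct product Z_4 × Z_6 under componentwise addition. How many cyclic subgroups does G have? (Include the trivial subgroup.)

12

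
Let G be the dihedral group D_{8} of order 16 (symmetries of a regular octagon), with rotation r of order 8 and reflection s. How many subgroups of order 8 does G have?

|G| = 16 and 8 | 16, so subgroups of order 8 are possible by Lagrange.
The subgroups of order 8 are: {e, r, r^2, r^3, r^4, r^5, r^6, r^7}; {e, r^2, r^4, r^6, s, r^2s, r^4s, r^6s}; {e, r^2, r^4, r^6, rs, r^3s, r^5s, r^7s}.
So G has 3 subgroups of order 8.

3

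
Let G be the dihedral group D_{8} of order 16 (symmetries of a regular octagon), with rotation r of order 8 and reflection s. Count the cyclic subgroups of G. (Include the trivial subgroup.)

12

Each element a generates a cyclic subgroup ⟨a⟩; distinct elements may generate the same one (a cyclic group of order d has φ(d) generators).
Cyclic subgroups by order — order 1: 1; order 2: 9; order 4: 1; order 8: 1.
Total: 12.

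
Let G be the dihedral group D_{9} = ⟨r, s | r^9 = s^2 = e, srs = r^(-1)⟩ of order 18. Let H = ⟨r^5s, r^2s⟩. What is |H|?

|⟨r^5s⟩| = 2 and |⟨r^2s⟩| = 2, so |H| is a multiple of lcm(2, 2) = 2 and divides |G| = 18.
Closing under the operation: H = {e, r^3, r^6, r^2s, r^5s, r^8s}, so |H| = 6.

6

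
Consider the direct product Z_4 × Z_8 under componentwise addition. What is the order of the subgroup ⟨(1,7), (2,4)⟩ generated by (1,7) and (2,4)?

|⟨(1,7)⟩| = 8 and |⟨(2,4)⟩| = 2, so |H| is a multiple of lcm(8, 2) = 8 and divides |G| = 32.
Closing under the operation: H = {(0,0), (0,2), (0,4), (0,6), (1,1), (1,3), (1,5), (1,7), (2,0), (2,2), (2,4), (2,6), (3,1), (3,3), (3,5), (3,7)}, so |H| = 16.

16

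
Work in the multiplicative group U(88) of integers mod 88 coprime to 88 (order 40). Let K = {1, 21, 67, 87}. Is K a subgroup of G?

Yes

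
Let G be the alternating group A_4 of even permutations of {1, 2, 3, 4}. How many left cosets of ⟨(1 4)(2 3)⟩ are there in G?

|⟨(1 4)(2 3)⟩| = 2 and |G| = 12.
By Lagrange, [G : H] = |G|/|H| = 12/2 = 6.

6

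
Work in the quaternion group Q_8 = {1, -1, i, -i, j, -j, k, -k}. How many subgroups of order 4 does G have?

3

|G| = 8 and 4 | 8, so subgroups of order 4 are possible by Lagrange.
The subgroups of order 4 are: {1, -1, i, -i}; {1, -1, j, -j}; {1, -1, k, -k}.
So G has 3 subgroups of order 4.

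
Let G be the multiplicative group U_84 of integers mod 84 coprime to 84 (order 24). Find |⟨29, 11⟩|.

12

|⟨29⟩| = 2 and |⟨11⟩| = 6, so |H| is a multiple of lcm(2, 6) = 6 and divides |G| = 24.
Closing under the operation: H = {1, 11, 23, 25, 29, 37, 43, 53, 65, 67, 71, 79}, so |H| = 12.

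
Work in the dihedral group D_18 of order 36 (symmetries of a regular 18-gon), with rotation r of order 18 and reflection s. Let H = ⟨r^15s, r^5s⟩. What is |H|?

18

|⟨r^15s⟩| = 2 and |⟨r^5s⟩| = 2, so |H| is a multiple of lcm(2, 2) = 2 and divides |G| = 36.
Closing under the operation: H = {e, r^2, r^4, r^6, r^8, r^10, r^12, r^14, r^16, rs, r^3s, r^5s, r^7s, r^9s, r^11s, r^13s, r^15s, r^17s}, so |H| = 18.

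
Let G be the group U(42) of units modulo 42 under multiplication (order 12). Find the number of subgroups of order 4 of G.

|G| = 12 and 4 | 12, so subgroups of order 4 are possible by Lagrange.
The subgroups of order 4 are: {1, 13, 29, 41}.
So G has 1 subgroup of order 4.

1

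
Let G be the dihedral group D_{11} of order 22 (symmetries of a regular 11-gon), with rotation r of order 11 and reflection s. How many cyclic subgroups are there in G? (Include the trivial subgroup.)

A cyclic subgroup of order d is generated by each of its φ(d) elements of order d, so the cyclic subgroups of order d number (#elements of order d)/φ(d).
Cyclic subgroups by order — order 1: 1; order 2: 11; order 11: 1.
Total: 13.

13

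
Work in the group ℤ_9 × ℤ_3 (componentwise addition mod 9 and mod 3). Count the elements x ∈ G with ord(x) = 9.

An element (a,b) has order lcm(ord(a), ord(b)); count pairs with lcm equal to 9.
Enumerating gives 18 such elements.

18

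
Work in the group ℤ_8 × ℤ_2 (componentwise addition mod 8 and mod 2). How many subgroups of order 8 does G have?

3

|G| = 16 and 8 | 16, so subgroups of order 8 are possible by Lagrange.
The subgroups of order 8 are: {(0,0), (0,1), (2,0), (2,1), (4,0), (4,1), (6,0), (6,1)}; {(0,0), (1,0), (2,0), (3,0), (4,0), (5,0), (6,0), (7,0)}; {(0,0), (1,1), (2,0), (3,1), (4,0), (5,1), (6,0), (7,1)}.
So G has 3 subgroups of order 8.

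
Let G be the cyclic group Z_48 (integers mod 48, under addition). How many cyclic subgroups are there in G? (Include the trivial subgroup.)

10

Each element a generates a cyclic subgroup ⟨a⟩; distinct elements may generate the same one (a cyclic group of order d has φ(d) generators).
Cyclic subgroups by order — order 1: 1; order 2: 1; order 3: 1; order 4: 1; order 6: 1; order 8: 1; order 12: 1; order 16: 1; order 24: 1; order 48: 1.
Total: 10.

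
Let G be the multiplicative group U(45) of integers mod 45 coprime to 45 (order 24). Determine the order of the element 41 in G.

6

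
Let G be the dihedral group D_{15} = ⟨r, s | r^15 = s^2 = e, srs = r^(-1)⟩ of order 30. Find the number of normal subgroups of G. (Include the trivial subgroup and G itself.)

5

G has 28 subgroups. Checking conjugation-invariance by order — order 1: 1/1 normal; order 2: 0/15 normal; order 3: 1/1 normal; order 5: 1/1 normal; order 6: 0/5 normal; order 10: 0/3 normal; order 15: 1/1 normal; order 30: 1/1 normal.
Total normal subgroups: 5.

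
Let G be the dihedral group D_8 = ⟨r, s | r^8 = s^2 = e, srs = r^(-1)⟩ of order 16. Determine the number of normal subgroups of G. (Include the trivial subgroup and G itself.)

7

G has 19 subgroups. Checking conjugation-invariance by order — order 1: 1/1 normal; order 2: 1/9 normal; order 4: 1/5 normal; order 8: 3/3 normal; order 16: 1/1 normal.
Total normal subgroups: 7.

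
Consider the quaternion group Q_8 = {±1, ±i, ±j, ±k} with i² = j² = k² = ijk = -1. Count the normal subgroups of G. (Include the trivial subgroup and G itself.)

G has 6 subgroups. Checking conjugation-invariance by order — order 1: 1/1 normal; order 2: 1/1 normal; order 4: 3/3 normal; order 8: 1/1 normal.
Total normal subgroups: 6.

6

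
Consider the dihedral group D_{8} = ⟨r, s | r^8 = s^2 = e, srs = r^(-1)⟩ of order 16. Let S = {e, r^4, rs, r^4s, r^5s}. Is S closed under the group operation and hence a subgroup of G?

|S| = 5 does not divide |G| = 16, so by Lagrange S is not a subgroup.

No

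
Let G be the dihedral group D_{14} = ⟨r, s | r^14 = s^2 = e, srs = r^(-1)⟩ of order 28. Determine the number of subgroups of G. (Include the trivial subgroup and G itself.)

28

|G| = 28, so by Lagrange every subgroup order divides 28. Divisors: 1, 2, 4, 7, 14, 28.
Subgroups by order — order 1: 1; order 2: 15; order 4: 7; order 7: 1; order 14: 3; order 28: 1.
Total: 1 + 15 + 7 + 1 + 3 + 1 = 28.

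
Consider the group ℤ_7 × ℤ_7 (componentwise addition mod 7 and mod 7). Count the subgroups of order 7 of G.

|G| = 49 and 7 | 49, so subgroups of order 7 are possible by Lagrange.
The subgroups of order 7 are: {(0,0), (0,1), (0,2), (0,3), (0,4), (0,5), (0,6)}; {(0,0), (1,0), (2,0), (3,0), (4,0), (5,0), (6,0)}; {(0,0), (1,1), (2,2), (3,3), (4,4), (5,5), (6,6)}; {(0,0), (1,2), (2,4), (3,6), (4,1), (5,3), (6,5)}; … (8 in all).
So G has 8 subgroups of order 7.

8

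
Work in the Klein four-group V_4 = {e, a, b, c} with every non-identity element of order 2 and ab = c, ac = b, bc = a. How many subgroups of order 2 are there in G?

3

|G| = 4 and 2 | 4, so subgroups of order 2 are possible by Lagrange.
The subgroups of order 2 are: {e, a}; {e, b}; {e, c}.
So G has 3 subgroups of order 2.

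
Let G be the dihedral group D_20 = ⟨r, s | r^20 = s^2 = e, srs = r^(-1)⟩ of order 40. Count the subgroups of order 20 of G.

3

|G| = 40 and 20 | 40, so subgroups of order 20 are possible by Lagrange.
The subgroups of order 20 are: {e, r, r^2, r^3, r^4, r^5, r^6, r^7, r^8, r^9, r^10, r^11, r^12, r^13, r^14, r^15, r^16, r^17, r^18, r^19}; {e, r^2, r^4, r^6, r^8, r^10, r^12, r^14, r^16, r^18, s, r^2s, r^4s, r^6s, r^8s, r^10s, r^12s, r^14s, r^16s, r^18s}; {e, r^2, r^4, r^6, r^8, r^10, r^12, r^14, r^16, r^18, rs, r^3s, r^5s, r^7s, r^9s, r^11s, r^13s, r^15s, r^17s, r^19s}.
So G has 3 subgroups of order 20.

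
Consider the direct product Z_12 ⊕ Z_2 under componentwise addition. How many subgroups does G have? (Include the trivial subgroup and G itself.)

|G| = 24, so by Lagrange every subgroup order divides 24. Divisors: 1, 2, 3, 4, 6, 8, 12, 24.
Subgroups by order — order 1: 1; order 2: 3; order 3: 1; order 4: 3; order 6: 3; order 8: 1; order 12: 3; order 24: 1.
Total: 1 + 3 + 1 + 3 + 3 + 1 + 3 + 1 = 16.

16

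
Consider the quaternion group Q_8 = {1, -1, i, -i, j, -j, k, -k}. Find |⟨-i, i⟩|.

4

|⟨-i⟩| = 4 and |⟨i⟩| = 4, so |H| is a multiple of lcm(4, 4) = 4 and divides |G| = 8.
Closing under the operation: H = {1, -1, i, -i}, so |H| = 4.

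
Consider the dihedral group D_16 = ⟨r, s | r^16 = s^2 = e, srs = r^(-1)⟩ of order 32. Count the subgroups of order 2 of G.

17

|G| = 32 and 2 | 32, so subgroups of order 2 are possible by Lagrange.
The subgroups of order 2 are: {e, r^10s}; {e, r^11s}; {e, r^12s}; {e, r^13s}; … (17 in all).
So G has 17 subgroups of order 2.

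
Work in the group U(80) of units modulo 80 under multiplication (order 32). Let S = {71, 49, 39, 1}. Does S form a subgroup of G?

|S| = 4 divides |G| = 32, consistent with Lagrange.
S contains the identity, every element's inverse is in S, and S is closed under ·: it is a subgroup.

Yes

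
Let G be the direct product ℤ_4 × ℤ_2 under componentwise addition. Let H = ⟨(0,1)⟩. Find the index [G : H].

4

|⟨(0,1)⟩| = 2 and |G| = 8.
By Lagrange, [G : H] = |G|/|H| = 8/2 = 4.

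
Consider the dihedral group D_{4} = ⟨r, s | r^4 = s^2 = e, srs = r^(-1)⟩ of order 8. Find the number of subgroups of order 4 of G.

|G| = 8 and 4 | 8, so subgroups of order 4 are possible by Lagrange.
The subgroups of order 4 are: {e, r, r^2, r^3}; {e, r^2, s, r^2s}; {e, r^2, rs, r^3s}.
So G has 3 subgroups of order 4.

3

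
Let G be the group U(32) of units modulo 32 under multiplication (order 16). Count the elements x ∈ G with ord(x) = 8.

8

The elements of order 8 are: 3, 5, 11, 13, 19, 21, 27, 29.
That's 8.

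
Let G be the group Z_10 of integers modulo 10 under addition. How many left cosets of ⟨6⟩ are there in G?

2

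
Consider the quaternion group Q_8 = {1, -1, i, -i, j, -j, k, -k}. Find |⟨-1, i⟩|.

|⟨-1⟩| = 2 and |⟨i⟩| = 4, so |H| is a multiple of lcm(2, 4) = 4 and divides |G| = 8.
Closing under the operation: H = {1, -1, i, -i}, so |H| = 4.

4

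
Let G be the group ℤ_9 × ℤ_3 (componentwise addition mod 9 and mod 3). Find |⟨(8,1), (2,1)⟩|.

9

|⟨(8,1)⟩| = 9 and |⟨(2,1)⟩| = 9, so |H| is a multiple of lcm(9, 9) = 9 and divides |G| = 27.
Closing under the operation: H = {(0,0), (1,2), (2,1), (3,0), (4,2), (5,1), (6,0), (7,2), (8,1)}, so |H| = 9.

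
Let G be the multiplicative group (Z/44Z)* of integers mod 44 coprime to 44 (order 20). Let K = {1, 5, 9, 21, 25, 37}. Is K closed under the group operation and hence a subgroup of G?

No

|K| = 6 does not divide |G| = 20, so by Lagrange K is not a subgroup.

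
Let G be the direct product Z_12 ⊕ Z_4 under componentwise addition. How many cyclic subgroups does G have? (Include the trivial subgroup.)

20

Group the elements of G by the cyclic subgroup they generate; each cyclic subgroup of order d accounts for φ(d) elements.
Cyclic subgroups by order — order 1: 1; order 2: 3; order 3: 1; order 4: 6; order 6: 3; order 12: 6.
Total: 20.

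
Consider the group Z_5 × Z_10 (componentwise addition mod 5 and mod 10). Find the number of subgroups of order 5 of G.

|G| = 50 and 5 | 50, so subgroups of order 5 are possible by Lagrange.
The subgroups of order 5 are: {(0,0), (0,2), (0,4), (0,6), (0,8)}; {(0,0), (1,0), (2,0), (3,0), (4,0)}; {(0,0), (1,2), (2,4), (3,6), (4,8)}; {(0,0), (1,4), (2,8), (3,2), (4,6)}; … (6 in all).
So G has 6 subgroups of order 5.

6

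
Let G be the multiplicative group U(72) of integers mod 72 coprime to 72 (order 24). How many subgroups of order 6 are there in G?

7

|G| = 24 and 6 | 24, so subgroups of order 6 are possible by Lagrange.
The subgroups of order 6 are: {1, 11, 25, 35, 49, 59}; {1, 13, 25, 37, 49, 61}; {1, 17, 25, 41, 49, 65}; {1, 19, 25, 43, 49, 67}; … (7 in all).
So G has 7 subgroups of order 6.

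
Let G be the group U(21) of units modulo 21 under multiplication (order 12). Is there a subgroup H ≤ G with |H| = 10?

No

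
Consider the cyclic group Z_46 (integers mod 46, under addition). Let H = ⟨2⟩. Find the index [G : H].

2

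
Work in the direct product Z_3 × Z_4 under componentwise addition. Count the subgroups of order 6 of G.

|G| = 12 and 6 | 12, so subgroups of order 6 are possible by Lagrange.
The subgroups of order 6 are: {(0,0), (0,2), (1,0), (1,2), (2,0), (2,2)}.
So G has 1 subgroup of order 6.

1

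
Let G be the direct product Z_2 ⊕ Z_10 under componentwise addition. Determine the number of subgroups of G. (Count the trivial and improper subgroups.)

10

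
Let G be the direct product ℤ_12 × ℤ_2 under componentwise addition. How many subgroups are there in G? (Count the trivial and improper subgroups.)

16

|G| = 24, so by Lagrange every subgroup order divides 24. Divisors: 1, 2, 3, 4, 6, 8, 12, 24.
Subgroups by order — order 1: 1; order 2: 3; order 3: 1; order 4: 3; order 6: 3; order 8: 1; order 12: 3; order 24: 1.
Total: 1 + 3 + 1 + 3 + 3 + 1 + 3 + 1 = 16.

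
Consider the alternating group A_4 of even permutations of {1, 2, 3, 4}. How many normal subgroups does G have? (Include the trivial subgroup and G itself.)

G has 10 subgroups. Checking conjugation-invariance by order — order 1: 1/1 normal; order 2: 0/3 normal; order 3: 0/4 normal; order 4: 1/1 normal; order 12: 1/1 normal.
Total normal subgroups: 3.

3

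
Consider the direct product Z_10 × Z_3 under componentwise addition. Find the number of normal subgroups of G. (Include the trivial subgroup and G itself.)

G is abelian, so every subgroup is normal.
G has 8 subgroups in total, hence 8 normal subgroups.

8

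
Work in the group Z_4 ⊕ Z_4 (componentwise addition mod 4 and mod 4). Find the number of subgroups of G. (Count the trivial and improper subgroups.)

|G| = 16, so by Lagrange every subgroup order divides 16. Divisors: 1, 2, 4, 8, 16.
Subgroups by order — order 1: 1; order 2: 3; order 4: 7; order 8: 3; order 16: 1.
Total: 1 + 3 + 7 + 3 + 1 = 15.

15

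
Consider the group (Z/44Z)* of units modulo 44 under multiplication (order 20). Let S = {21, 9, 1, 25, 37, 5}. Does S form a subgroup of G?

No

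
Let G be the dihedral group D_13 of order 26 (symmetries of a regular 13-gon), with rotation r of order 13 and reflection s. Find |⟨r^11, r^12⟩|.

13

|⟨r^11⟩| = 13 and |⟨r^12⟩| = 13, so |H| is a multiple of lcm(13, 13) = 13 and divides |G| = 26.
Closing under the operation: H = {e, r, r^2, r^3, r^4, r^5, r^6, r^7, r^8, r^9, r^10, r^11, r^12}, so |H| = 13.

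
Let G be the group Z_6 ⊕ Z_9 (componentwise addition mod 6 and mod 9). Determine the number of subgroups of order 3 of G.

4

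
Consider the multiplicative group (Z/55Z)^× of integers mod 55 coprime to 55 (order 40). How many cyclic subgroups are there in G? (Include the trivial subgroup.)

Each element a generates a cyclic subgroup ⟨a⟩; distinct elements may generate the same one (a cyclic group of order d has φ(d) generators).
Cyclic subgroups by order — order 1: 1; order 2: 3; order 4: 2; order 5: 1; order 10: 3; order 20: 2.
Total: 12.

12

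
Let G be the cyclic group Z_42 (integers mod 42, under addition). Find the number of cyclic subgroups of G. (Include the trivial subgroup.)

Group the elements of G by the cyclic subgroup they generate; each cyclic subgroup of order d accounts for φ(d) elements.
Cyclic subgroups by order — order 1: 1; order 2: 1; order 3: 1; order 6: 1; order 7: 1; order 14: 1; order 21: 1; order 42: 1.
Total: 8.

8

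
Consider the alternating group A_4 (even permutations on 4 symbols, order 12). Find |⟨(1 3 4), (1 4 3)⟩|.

|⟨(1 3 4)⟩| = 3 and |⟨(1 4 3)⟩| = 3, so |H| is a multiple of lcm(3, 3) = 3 and divides |G| = 12.
Closing under the operation: H = {e, (1 3 4), (1 4 3)}, so |H| = 3.

3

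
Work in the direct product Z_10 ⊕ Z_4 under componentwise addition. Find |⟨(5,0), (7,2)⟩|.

20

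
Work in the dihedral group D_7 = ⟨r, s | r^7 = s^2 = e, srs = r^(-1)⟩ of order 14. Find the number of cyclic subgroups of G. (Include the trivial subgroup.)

9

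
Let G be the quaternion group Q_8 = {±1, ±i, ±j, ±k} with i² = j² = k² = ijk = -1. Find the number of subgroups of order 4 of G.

|G| = 8 and 4 | 8, so subgroups of order 4 are possible by Lagrange.
The subgroups of order 4 are: {1, -1, i, -i}; {1, -1, j, -j}; {1, -1, k, -k}.
So G has 3 subgroups of order 4.

3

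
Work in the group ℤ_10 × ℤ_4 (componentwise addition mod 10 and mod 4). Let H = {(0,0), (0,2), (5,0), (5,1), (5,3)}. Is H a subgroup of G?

No

Closure fails: (0,2) + (5,0) = (5,2) ∉ H. So H is not a subgroup.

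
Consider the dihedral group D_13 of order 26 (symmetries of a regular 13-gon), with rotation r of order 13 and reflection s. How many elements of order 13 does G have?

Enumerating element orders in G gives 12 elements of order 13.

12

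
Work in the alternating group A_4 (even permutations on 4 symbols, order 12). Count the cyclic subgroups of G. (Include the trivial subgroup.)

Group the elements of G by the cyclic subgroup they generate; each cyclic subgroup of order d accounts for φ(d) elements.
Cyclic subgroups by order — order 1: 1; order 2: 3; order 3: 4.
Total: 8.

8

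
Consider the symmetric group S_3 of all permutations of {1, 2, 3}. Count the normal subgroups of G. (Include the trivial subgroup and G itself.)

G has 6 subgroups. Checking conjugation-invariance by order — order 1: 1/1 normal; order 2: 0/3 normal; order 3: 1/1 normal; order 6: 1/1 normal.
Total normal subgroups: 3.

3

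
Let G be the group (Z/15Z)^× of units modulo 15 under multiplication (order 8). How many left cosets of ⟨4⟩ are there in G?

|⟨4⟩| = 2 and |G| = 8.
By Lagrange, [G : H] = |G|/|H| = 8/2 = 4.

4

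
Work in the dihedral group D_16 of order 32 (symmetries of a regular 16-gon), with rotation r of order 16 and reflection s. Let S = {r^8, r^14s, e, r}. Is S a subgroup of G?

r ∈ S but its inverse r^15 ∉ S, so S is not a subgroup.

No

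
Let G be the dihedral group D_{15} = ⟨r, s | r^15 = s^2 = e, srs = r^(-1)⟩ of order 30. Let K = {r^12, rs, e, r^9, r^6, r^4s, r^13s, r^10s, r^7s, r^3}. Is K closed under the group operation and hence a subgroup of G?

Yes

|K| = 10 divides |G| = 30, consistent with Lagrange.
K contains the identity, every element's inverse is in K, and K is closed under ·: it is a subgroup.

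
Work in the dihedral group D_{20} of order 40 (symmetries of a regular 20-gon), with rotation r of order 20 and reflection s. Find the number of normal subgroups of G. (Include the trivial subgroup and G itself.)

G has 48 subgroups. Checking conjugation-invariance by order — order 1: 1/1 normal; order 2: 1/21 normal; order 4: 1/11 normal; order 5: 1/1 normal; order 8: 0/5 normal; order 10: 1/5 normal; order 20: 3/3 normal; order 40: 1/1 normal.
Total normal subgroups: 9.

9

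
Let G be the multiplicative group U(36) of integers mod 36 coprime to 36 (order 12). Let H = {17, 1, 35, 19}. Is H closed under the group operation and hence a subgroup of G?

Yes

|H| = 4 divides |G| = 12, consistent with Lagrange.
H contains the identity, every element's inverse is in H, and H is closed under ·: it is a subgroup.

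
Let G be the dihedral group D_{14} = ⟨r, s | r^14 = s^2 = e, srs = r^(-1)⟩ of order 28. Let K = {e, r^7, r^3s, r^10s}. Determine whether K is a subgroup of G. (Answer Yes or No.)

|K| = 4 divides |G| = 28, consistent with Lagrange.
K contains the identity, every element's inverse is in K, and K is closed under ·: it is a subgroup.

Yes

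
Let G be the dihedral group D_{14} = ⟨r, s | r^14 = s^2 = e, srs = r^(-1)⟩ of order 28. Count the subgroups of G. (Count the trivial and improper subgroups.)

|G| = 28, so by Lagrange every subgroup order divides 28. Divisors: 1, 2, 4, 7, 14, 28.
Subgroups by order — order 1: 1; order 2: 15; order 4: 7; order 7: 1; order 14: 3; order 28: 1.
Total: 1 + 15 + 7 + 1 + 3 + 1 = 28.

28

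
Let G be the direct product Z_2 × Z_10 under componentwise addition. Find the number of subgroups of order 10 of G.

|G| = 20 and 10 | 20, so subgroups of order 10 are possible by Lagrange.
The subgroups of order 10 are: {(0,0), (0,1), (0,2), (0,3), (0,4), (0,5), (0,6), (0,7), (0,8), (0,9)}; {(0,0), (0,2), (0,4), (0,6), (0,8), (1,0), (1,2), (1,4), (1,6), (1,8)}; {(0,0), (0,2), (0,4), (0,6), (0,8), (1,1), (1,3), (1,5), (1,7), (1,9)}.
So G has 3 subgroups of order 10.

3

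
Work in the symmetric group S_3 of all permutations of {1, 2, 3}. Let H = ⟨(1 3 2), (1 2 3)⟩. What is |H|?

3

|⟨(1 3 2)⟩| = 3 and |⟨(1 2 3)⟩| = 3, so |H| is a multiple of lcm(3, 3) = 3 and divides |G| = 6.
Closing under the operation: H = {e, (1 2 3), (1 3 2)}, so |H| = 3.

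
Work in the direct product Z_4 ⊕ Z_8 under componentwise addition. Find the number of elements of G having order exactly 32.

An element (a,b) has order lcm(ord(a), ord(b)); count pairs with lcm equal to 32.
Enumerating gives 0 such elements.

0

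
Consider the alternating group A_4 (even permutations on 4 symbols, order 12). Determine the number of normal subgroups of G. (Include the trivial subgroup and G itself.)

G has 10 subgroups. Checking conjugation-invariance by order — order 1: 1/1 normal; order 2: 0/3 normal; order 3: 0/4 normal; order 4: 1/1 normal; order 12: 1/1 normal.
Total normal subgroups: 3.

3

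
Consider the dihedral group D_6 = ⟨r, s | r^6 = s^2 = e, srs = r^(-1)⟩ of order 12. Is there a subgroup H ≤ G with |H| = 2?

Yes

2 | 12. A subgroup of order 2 is {e, r^2s}.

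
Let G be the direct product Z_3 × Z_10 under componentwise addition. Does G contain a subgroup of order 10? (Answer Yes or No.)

Yes

10 | 30. A subgroup of order 10 is {(0,0), (0,1), (0,2), (0,3), (0,4), (0,5), (0,6), (0,7), (0,8), (0,9)}.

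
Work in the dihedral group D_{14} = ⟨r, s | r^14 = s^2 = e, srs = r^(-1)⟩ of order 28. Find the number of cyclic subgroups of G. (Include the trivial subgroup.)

18

Group the elements of G by the cyclic subgroup they generate; each cyclic subgroup of order d accounts for φ(d) elements.
Cyclic subgroups by order — order 1: 1; order 2: 15; order 7: 1; order 14: 1.
Total: 18.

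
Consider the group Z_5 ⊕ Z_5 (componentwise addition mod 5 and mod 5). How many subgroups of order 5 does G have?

6

|G| = 25 and 5 | 25, so subgroups of order 5 are possible by Lagrange.
The subgroups of order 5 are: {(0,0), (0,1), (0,2), (0,3), (0,4)}; {(0,0), (1,0), (2,0), (3,0), (4,0)}; {(0,0), (1,1), (2,2), (3,3), (4,4)}; {(0,0), (1,2), (2,4), (3,1), (4,3)}; … (6 in all).
So G has 6 subgroups of order 5.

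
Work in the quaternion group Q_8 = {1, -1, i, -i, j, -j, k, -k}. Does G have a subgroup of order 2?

2 | 8. A subgroup of order 2 is {1, -1}.

Yes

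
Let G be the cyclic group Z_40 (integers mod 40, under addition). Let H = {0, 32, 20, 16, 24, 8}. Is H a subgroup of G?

|H| = 6 does not divide |G| = 40, so by Lagrange H is not a subgroup.

No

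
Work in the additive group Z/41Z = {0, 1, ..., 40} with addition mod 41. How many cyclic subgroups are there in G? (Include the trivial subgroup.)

2

Each element a generates a cyclic subgroup ⟨a⟩; distinct elements may generate the same one (a cyclic group of order d has φ(d) generators).
Cyclic subgroups by order — order 1: 1; order 41: 1.
Total: 2.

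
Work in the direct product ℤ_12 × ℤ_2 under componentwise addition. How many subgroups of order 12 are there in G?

|G| = 24 and 12 | 24, so subgroups of order 12 are possible by Lagrange.
The subgroups of order 12 are: {(0,0), (0,1), (2,0), (2,1), (4,0), (4,1), (6,0), (6,1), (8,0), (8,1), (10,0), (10,1)}; {(0,0), (1,0), (2,0), (3,0), (4,0), (5,0), (6,0), (7,0), (8,0), (9,0), (10,0), (11,0)}; {(0,0), (1,1), (2,0), (3,1), (4,0), (5,1), (6,0), (7,1), (8,0), (9,1), (10,0), (11,1)}.
So G has 3 subgroups of order 12.

3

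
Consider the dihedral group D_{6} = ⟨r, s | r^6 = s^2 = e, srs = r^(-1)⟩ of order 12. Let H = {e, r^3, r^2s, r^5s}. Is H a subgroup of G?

Yes

|H| = 4 divides |G| = 12, consistent with Lagrange.
H contains the identity, every element's inverse is in H, and H is closed under ·: it is a subgroup.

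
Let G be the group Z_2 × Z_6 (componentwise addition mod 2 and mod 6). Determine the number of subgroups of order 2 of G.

3

|G| = 12 and 2 | 12, so subgroups of order 2 are possible by Lagrange.
The subgroups of order 2 are: {(0,0), (0,3)}; {(0,0), (1,0)}; {(0,0), (1,3)}.
So G has 3 subgroups of order 2.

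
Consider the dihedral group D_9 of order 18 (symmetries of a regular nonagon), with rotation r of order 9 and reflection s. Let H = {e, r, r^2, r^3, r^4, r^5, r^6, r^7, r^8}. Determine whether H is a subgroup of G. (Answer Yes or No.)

Yes

|H| = 9 divides |G| = 18, consistent with Lagrange.
H contains the identity, every element's inverse is in H, and H is closed under ·: it is a subgroup.
In fact H = ⟨r^4⟩.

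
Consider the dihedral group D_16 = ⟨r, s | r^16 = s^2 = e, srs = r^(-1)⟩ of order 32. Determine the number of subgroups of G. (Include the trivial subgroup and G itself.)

36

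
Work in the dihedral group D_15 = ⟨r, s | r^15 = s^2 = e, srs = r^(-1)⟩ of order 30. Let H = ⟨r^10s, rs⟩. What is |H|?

10

|⟨r^10s⟩| = 2 and |⟨rs⟩| = 2, so |H| is a multiple of lcm(2, 2) = 2 and divides |G| = 30.
Closing under the operation: H = {e, r^3, r^6, r^9, r^12, rs, r^4s, r^7s, r^10s, r^13s}, so |H| = 10.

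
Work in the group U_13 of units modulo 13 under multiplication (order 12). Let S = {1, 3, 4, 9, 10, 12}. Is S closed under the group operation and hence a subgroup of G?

Yes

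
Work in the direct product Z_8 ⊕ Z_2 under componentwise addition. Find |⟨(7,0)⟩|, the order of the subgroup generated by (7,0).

The order of (7,0) in Z_8 × Z_2 is lcm(ord(7) in Z_8, ord(0) in Z_2).
ord(7) = 8 and ord(0) = 1, so |⟨(7,0)⟩| = lcm(8, 1) = 8.

8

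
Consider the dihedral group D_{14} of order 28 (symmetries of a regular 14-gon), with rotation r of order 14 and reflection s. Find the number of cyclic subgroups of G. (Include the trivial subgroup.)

18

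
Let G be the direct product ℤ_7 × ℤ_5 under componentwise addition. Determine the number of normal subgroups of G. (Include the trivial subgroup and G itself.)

G is abelian, so every subgroup is normal.
G has 4 subgroups in total, hence 4 normal subgroups.

4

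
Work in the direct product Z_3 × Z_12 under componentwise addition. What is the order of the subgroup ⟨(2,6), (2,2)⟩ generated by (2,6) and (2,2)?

18

|⟨(2,6)⟩| = 6 and |⟨(2,2)⟩| = 6, so |H| is a multiple of lcm(6, 6) = 6 and divides |G| = 36.
Closing under the operation: H = {(0,0), (0,2), (0,4), (0,6), (0,8), (0,10), (1,0), (1,2), (1,4), (1,6), (1,8), (1,10), (2,0), (2,2), (2,4), (2,6), (2,8), (2,10)}, so |H| = 18.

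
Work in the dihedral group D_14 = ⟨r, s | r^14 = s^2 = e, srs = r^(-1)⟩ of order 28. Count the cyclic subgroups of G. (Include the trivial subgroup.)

18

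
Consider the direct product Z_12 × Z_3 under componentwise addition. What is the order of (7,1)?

The order of (7,1) in Z_12 × Z_3 is lcm(ord(7) in Z_12, ord(1) in Z_3).
ord(7) = 12 and ord(1) = 3, so |⟨(7,1)⟩| = lcm(12, 3) = 12.

12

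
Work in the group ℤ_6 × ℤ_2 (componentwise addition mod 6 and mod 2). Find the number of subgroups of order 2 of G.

3

|G| = 12 and 2 | 12, so subgroups of order 2 are possible by Lagrange.
The subgroups of order 2 are: {(0,0), (0,1)}; {(0,0), (3,0)}; {(0,0), (3,1)}.
So G has 3 subgroups of order 2.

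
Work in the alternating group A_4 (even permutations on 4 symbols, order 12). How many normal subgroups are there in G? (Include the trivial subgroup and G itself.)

3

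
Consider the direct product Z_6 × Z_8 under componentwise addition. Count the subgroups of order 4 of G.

|G| = 48 and 4 | 48, so subgroups of order 4 are possible by Lagrange.
The subgroups of order 4 are: {(0,0), (0,2), (0,4), (0,6)}; {(0,0), (0,4), (3,0), (3,4)}; {(0,0), (0,4), (3,2), (3,6)}.
So G has 3 subgroups of order 4.

3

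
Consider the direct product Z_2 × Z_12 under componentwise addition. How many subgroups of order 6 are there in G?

3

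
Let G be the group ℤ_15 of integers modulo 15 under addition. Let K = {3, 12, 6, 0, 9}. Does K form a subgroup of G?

|K| = 5 divides |G| = 15, consistent with Lagrange.
K contains the identity, every element's inverse is in K, and K is closed under +: it is a subgroup.
In fact K = ⟨3⟩.

Yes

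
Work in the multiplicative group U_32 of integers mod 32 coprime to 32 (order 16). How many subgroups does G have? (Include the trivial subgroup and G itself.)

11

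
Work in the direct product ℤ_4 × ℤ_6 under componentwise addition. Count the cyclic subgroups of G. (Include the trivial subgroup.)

Each element a generates a cyclic subgroup ⟨a⟩; distinct elements may generate the same one (a cyclic group of order d has φ(d) generators).
Cyclic subgroups by order — order 1: 1; order 2: 3; order 3: 1; order 4: 2; order 6: 3; order 12: 2.
Total: 12.

12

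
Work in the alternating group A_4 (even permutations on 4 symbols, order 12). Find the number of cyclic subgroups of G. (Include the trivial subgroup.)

A cyclic subgroup of order d is generated by each of its φ(d) elements of order d, so the cyclic subgroups of order d number (#elements of order d)/φ(d).
Cyclic subgroups by order — order 1: 1; order 2: 3; order 3: 4.
Total: 8.

8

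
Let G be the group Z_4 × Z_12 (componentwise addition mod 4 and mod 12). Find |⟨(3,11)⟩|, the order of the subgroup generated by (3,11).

12

The order of (3,11) in Z_4 × Z_12 is lcm(ord(3) in Z_4, ord(11) in Z_12).
ord(3) = 4 and ord(11) = 12, so |⟨(3,11)⟩| = lcm(4, 12) = 12.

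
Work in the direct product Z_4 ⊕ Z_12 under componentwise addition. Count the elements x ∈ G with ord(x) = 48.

An element (a,b) has order lcm(ord(a), ord(b)); count pairs with lcm equal to 48.
Enumerating gives 0 such elements.

0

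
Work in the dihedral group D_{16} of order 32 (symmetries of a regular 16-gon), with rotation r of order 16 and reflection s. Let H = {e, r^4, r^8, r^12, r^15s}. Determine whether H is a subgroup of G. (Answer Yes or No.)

No

|H| = 5 does not divide |G| = 32, so by Lagrange H is not a subgroup.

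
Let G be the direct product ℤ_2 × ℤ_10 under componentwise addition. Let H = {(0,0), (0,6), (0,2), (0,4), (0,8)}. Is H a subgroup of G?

Yes

|H| = 5 divides |G| = 20, consistent with Lagrange.
H contains the identity, every element's inverse is in H, and H is closed under +: it is a subgroup.
In fact H = ⟨(0,2)⟩.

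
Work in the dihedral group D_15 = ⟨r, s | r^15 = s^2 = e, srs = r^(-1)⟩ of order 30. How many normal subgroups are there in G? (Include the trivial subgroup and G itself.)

5

G has 28 subgroups. Checking conjugation-invariance by order — order 1: 1/1 normal; order 2: 0/15 normal; order 3: 1/1 normal; order 5: 1/1 normal; order 6: 0/5 normal; order 10: 0/3 normal; order 15: 1/1 normal; order 30: 1/1 normal.
Total normal subgroups: 5.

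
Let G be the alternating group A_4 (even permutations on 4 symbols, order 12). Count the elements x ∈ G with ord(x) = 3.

The elements of order 3 are: (2 3 4), (2 4 3), (1 2 3), (1 2 4), (1 3 2), (1 3 4), (1 4 2), (1 4 3).
That's 8.

8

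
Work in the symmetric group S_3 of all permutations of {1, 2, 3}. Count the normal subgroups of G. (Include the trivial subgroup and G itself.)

3

G has 6 subgroups. Checking conjugation-invariance by order — order 1: 1/1 normal; order 2: 0/3 normal; order 3: 1/1 normal; order 6: 1/1 normal.
Total normal subgroups: 3.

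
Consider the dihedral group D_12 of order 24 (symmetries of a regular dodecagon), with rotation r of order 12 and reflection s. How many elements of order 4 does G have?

2

The elements of order 4 are: r^3, r^9.
That's 2.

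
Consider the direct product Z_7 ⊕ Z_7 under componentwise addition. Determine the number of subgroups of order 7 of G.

8

|G| = 49 and 7 | 49, so subgroups of order 7 are possible by Lagrange.
The subgroups of order 7 are: {(0,0), (0,1), (0,2), (0,3), (0,4), (0,5), (0,6)}; {(0,0), (1,0), (2,0), (3,0), (4,0), (5,0), (6,0)}; {(0,0), (1,1), (2,2), (3,3), (4,4), (5,5), (6,6)}; {(0,0), (1,2), (2,4), (3,6), (4,1), (5,3), (6,5)}; … (8 in all).
So G has 8 subgroups of order 7.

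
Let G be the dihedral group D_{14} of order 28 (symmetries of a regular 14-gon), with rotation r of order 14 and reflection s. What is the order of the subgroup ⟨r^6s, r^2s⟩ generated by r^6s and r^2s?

14

|⟨r^6s⟩| = 2 and |⟨r^2s⟩| = 2, so |H| is a multiple of lcm(2, 2) = 2 and divides |G| = 28.
Closing under the operation: H = {e, r^2, r^4, r^6, r^8, r^10, r^12, s, r^2s, r^4s, r^6s, r^8s, r^10s, r^12s}, so |H| = 14.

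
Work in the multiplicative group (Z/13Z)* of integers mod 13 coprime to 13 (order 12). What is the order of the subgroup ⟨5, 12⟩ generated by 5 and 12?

|⟨5⟩| = 4 and |⟨12⟩| = 2, so |H| is a multiple of lcm(4, 2) = 4 and divides |G| = 12.
Closing under the operation: H = {1, 5, 8, 12}, so |H| = 4.

4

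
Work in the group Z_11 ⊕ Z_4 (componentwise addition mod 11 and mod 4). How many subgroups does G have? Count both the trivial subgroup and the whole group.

|G| = 44, so by Lagrange every subgroup order divides 44. Divisors: 1, 2, 4, 11, 22, 44.
Subgroups by order — order 1: 1; order 2: 1; order 4: 1; order 11: 1; order 22: 1; order 44: 1.
Total: 1 + 1 + 1 + 1 + 1 + 1 = 6.

6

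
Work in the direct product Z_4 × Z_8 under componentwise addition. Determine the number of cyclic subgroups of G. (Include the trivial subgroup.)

Each element a generates a cyclic subgroup ⟨a⟩; distinct elements may generate the same one (a cyclic group of order d has φ(d) generators).
Cyclic subgroups by order — order 1: 1; order 2: 3; order 4: 6; order 8: 4.
Total: 14.

14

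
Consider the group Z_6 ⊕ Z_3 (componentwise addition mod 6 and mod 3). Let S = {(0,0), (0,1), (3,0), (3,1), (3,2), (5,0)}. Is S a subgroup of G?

(0,1) ∈ S but its inverse (0,2) ∉ S, so S is not a subgroup.

No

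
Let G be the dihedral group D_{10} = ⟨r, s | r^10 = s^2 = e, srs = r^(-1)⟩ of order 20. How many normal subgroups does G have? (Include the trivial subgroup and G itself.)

7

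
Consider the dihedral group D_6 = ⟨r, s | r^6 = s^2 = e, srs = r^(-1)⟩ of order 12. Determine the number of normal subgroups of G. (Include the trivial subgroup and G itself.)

G has 16 subgroups. Checking conjugation-invariance by order — order 1: 1/1 normal; order 2: 1/7 normal; order 3: 1/1 normal; order 4: 0/3 normal; order 6: 3/3 normal; order 12: 1/1 normal.
Total normal subgroups: 7.

7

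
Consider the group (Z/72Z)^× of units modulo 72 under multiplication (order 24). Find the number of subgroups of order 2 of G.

|G| = 24 and 2 | 24, so subgroups of order 2 are possible by Lagrange.
The subgroups of order 2 are: {1, 17}; {1, 19}; {1, 35}; {1, 37}; … (7 in all).
So G has 7 subgroups of order 2.

7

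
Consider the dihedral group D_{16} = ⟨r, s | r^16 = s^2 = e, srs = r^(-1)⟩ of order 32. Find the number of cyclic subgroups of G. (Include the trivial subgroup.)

21

Each element a generates a cyclic subgroup ⟨a⟩; distinct elements may generate the same one (a cyclic group of order d has φ(d) generators).
Cyclic subgroups by order — order 1: 1; order 2: 17; order 4: 1; order 8: 1; order 16: 1.
Total: 21.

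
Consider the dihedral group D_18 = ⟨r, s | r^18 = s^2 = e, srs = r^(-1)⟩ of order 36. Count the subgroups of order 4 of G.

9

|G| = 36 and 4 | 36, so subgroups of order 4 are possible by Lagrange.
The subgroups of order 4 are: {e, r^9, rs, r^10s}; {e, r^9, r^2s, r^11s}; {e, r^9, r^3s, r^12s}; {e, r^9, r^4s, r^13s}; … (9 in all).
So G has 9 subgroups of order 4.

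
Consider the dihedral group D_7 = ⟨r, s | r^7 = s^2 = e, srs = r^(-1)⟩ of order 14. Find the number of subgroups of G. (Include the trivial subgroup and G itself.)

10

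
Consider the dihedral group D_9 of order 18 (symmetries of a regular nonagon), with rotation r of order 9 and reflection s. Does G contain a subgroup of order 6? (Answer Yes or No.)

6 | 18. A subgroup of order 6 is {e, r^3, r^6, r^2s, r^5s, r^8s}.

Yes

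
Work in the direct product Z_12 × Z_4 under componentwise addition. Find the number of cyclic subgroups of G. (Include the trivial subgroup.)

Each element a generates a cyclic subgroup ⟨a⟩; distinct elements may generate the same one (a cyclic group of order d has φ(d) generators).
Cyclic subgroups by order — order 1: 1; order 2: 3; order 3: 1; order 4: 6; order 6: 3; order 12: 6.
Total: 20.

20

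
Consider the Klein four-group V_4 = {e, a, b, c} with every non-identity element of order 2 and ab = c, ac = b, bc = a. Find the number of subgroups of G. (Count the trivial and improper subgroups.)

|G| = 4, so by Lagrange every subgroup order divides 4. Divisors: 1, 2, 4.
Subgroups by order — order 1: 1; order 2: 3; order 4: 1.
Total: 1 + 3 + 1 = 5.

5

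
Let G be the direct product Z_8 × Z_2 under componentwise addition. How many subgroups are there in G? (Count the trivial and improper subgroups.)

11

|G| = 16, so by Lagrange every subgroup order divides 16. Divisors: 1, 2, 4, 8, 16.
Subgroups by order — order 1: 1; order 2: 3; order 4: 3; order 8: 3; order 16: 1.
Total: 1 + 3 + 3 + 3 + 1 = 11.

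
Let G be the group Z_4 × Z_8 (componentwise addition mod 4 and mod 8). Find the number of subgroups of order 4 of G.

7

|G| = 32 and 4 | 32, so subgroups of order 4 are possible by Lagrange.
The subgroups of order 4 are: {(0,0), (0,2), (0,4), (0,6)}; {(0,0), (0,4), (2,0), (2,4)}; {(0,0), (0,4), (2,2), (2,6)}; {(0,0), (1,0), (2,0), (3,0)}; … (7 in all).
So G has 7 subgroups of order 4.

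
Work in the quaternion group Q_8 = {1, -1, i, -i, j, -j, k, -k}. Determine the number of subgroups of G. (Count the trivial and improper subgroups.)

6

|G| = 8, so by Lagrange every subgroup order divides 8. Divisors: 1, 2, 4, 8.
Subgroups by order — order 1: 1; order 2: 1; order 4: 3; order 8: 1.
Total: 1 + 1 + 3 + 1 = 6.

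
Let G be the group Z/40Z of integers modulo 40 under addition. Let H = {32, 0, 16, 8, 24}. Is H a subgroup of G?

|H| = 5 divides |G| = 40, consistent with Lagrange.
H contains the identity, every element's inverse is in H, and H is closed under +: it is a subgroup.
In fact H = ⟨16⟩.

Yes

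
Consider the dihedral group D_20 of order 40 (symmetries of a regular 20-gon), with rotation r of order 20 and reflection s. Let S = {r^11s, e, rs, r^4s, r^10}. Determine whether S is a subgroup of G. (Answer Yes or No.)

No

Closure fails: r^11s · r^4s = r^7 ∉ S. So S is not a subgroup.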